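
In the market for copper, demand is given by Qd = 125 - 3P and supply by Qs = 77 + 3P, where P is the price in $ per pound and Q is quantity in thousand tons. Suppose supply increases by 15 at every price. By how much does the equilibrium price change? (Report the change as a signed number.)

ΔP = -2.5

Equating demand and supply, 125 - 3P = 77 + 3P gives 6P = 48, so P* = 8.
Then Q* = 125 - 3(8) = 101.
After the shift, supply is Qs = 92 + 3P.
The new intersection has 33 = 6P, i.e. P = 5.5, Q = 108.5.
ΔP = 5.5 - 8 = -2.5.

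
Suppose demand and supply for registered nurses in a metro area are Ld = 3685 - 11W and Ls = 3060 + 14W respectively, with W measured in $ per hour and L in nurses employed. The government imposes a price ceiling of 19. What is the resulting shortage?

At W = 19: Ld = 3476 and Ls = 3326.
Shortage = Ld - Ls = 3476 - 3326 = 150.

Shortage = 150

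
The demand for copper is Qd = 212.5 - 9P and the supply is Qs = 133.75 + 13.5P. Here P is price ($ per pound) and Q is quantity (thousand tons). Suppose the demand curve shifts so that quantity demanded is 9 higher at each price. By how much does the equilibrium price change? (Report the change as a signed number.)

ΔP = 0.4

Equating demand and supply, 212.5 - 9P = 133.75 + 13.5P gives 22.5P = 78.75, so P* = 3.5.
Then Q* = 212.5 - 9(3.5) = 181.
After the shift, demand is Qd = 221.5 - 9P.
New equilibrium: 87.75 = 22.5P, so P = 3.9 and Q = 186.4.
ΔP = 3.9 - 3.5 = 0.4.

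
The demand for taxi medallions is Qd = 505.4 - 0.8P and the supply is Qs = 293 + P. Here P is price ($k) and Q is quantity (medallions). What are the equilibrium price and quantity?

P* = 118, Q* = 411

Set Qd = Qs: 505.4 - 0.8P = 293 + P, so 212.4 = 1.8P and P* = 118.
From the demand curve, Q* = 505.4 - 0.8(118) = 411.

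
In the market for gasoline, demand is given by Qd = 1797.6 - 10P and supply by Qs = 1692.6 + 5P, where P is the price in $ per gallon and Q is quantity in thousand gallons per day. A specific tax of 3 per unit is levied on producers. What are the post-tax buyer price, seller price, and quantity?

Producers keep P_s = P_b - 3 per unit, so supply in terms of the buyer price is Qs = 1677.6 + 5P_b.
Equate demand and the shifted supply: 1797.6 - 10P_b = 1677.6 + 5P_b, giving 15P_b = 120, so P_b = 8.
So P_s = 5 and the quantity traded is Q = 1797.6 - 10(8) = 1717.6.

P_b = 8, P_s = 5, Q = 1717.6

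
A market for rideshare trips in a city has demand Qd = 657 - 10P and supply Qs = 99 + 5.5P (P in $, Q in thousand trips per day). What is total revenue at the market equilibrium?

Set Qd = Qs: 657 - 10P = 99 + 5.5P, so 558 = 15.5P and P* = 36.
From the demand curve, Q* = 657 - 10(36) = 297.
Total revenue = P* × Q* = 36 × 297 = 10692.

Total revenue = 10692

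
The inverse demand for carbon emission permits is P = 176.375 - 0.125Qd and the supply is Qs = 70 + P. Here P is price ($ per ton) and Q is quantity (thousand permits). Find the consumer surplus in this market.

Solving each curve for Q: Qd = 1411 - 8P.
Set Qd = Qs: 1411 - 8P = 70 + P, so 1341 = 9P and P* = 149.
From the demand curve, Q* = 1411 - 8(149) = 219.
Demand choke price (Qd = 0): P = 1411/8 = 176.375. Consumer surplus = ½ × (176.375 - 149) × 219 = 2997.5625.

Consumer surplus = 2997.5625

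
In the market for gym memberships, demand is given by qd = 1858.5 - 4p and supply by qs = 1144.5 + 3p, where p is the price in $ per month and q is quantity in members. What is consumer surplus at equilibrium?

Set qd = qs: 1858.5 - 4p = 1144.5 + 3p, so 714 = 7p and p* = 102.
From the demand curve, q* = 1858.5 - 4(102) = 1450.5.
Demand choke price (qd = 0): p = 1858.5/4 = 464.625. Consumer surplus = ½ × (464.625 - 102) × 1450.5 = 262993.78125.

Consumer surplus = 262993.78125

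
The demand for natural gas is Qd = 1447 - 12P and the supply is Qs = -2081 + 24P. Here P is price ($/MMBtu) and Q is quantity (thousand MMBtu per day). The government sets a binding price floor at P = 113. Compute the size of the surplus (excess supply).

Surplus = 540

With P fixed at 113, quantity demanded is 91 and quantity supplied is 631.
Surplus = Qs - Qd = 631 - 91 = 540.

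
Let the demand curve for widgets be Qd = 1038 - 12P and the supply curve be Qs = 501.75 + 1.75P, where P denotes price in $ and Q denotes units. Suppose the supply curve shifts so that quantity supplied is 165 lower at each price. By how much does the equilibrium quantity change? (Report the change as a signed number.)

Equating demand and supply, 1038 - 12P = 501.75 + 1.75P gives 13.75P = 536.25, so P* = 39.
From the demand curve, Q* = 1038 - 12(39) = 570.
After the shift, supply is Qs = 336.75 + 1.75P.
Re-solving, 13.75P = 701.25 gives P = 51 and Q = 426.
ΔQ = 426 - 570 = -144.

ΔQ = -144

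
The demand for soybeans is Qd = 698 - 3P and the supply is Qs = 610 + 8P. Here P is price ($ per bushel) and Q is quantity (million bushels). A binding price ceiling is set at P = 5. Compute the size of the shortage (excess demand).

With P fixed at 5, quantity demanded is 683 and quantity supplied is 650.
Shortage = Qd - Qs = 683 - 650 = 33.

Shortage = 33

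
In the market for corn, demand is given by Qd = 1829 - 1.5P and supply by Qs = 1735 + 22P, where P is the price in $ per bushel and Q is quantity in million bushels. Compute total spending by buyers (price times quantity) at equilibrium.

Equating demand and supply, 1829 - 1.5P = 1735 + 22P gives 23.5P = 94, so P* = 4.
Substitute back: Q* = 1829 - 1.5(4) = 1823.
Total spending by buyers = P* × Q* = 4 × 1823 = 7292.

Total spending by buyers = 7292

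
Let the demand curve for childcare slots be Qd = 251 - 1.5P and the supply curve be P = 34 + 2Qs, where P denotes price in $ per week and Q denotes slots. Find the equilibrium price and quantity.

Inverting to quantity form: Qs = -17 + 0.5P.
Set Qd = Qs: 251 - 1.5P = -17 + 0.5P, so 268 = 2P and P* = 134.
From the demand curve, Q* = 251 - 1.5(134) = 50.

P* = 134, Q* = 50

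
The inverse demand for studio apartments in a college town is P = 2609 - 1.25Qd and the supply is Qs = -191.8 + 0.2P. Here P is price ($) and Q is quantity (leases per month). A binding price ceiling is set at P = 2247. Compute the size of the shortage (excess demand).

Inverting to quantity form: Qd = 2087.2 - 0.8P.
At P = 2247: Qd = 289.6 and Qs = 257.6.
Shortage = Qd - Qs = 289.6 - 257.6 = 32.

Shortage = 32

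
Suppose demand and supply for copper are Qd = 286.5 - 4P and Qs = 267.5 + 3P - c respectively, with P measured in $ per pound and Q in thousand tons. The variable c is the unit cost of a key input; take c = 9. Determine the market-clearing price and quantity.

P* = 4, Q* = 270.5

With c = 9, supply is Qs = 258.5 + 3P.
Set Qd = Qs: 286.5 - 4P = 258.5 + 3P, so 28 = 7P and P* = 4.
Then Q* = 286.5 - 4(4) = 270.5.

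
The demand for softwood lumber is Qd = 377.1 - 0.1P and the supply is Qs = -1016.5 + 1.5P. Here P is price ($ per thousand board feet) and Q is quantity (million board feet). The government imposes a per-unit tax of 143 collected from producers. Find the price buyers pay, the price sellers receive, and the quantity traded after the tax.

The tax drives a wedge P_b - P_s = 143. Substituting P_s = P_b - 143 into supply: Qs = -1231 + 1.5P_b.
Equate demand and the shifted supply: 377.1 - 0.1P_b = -1231 + 1.5P_b, giving 1.6P_b = 1608.1, so P_b = 1005.0625.
So P_s = 862.0625 and the quantity traded is Q = 377.1 - 0.1(1005.0625) = 276.59375.

P_b = 1005.0625, P_s = 862.0625, Q = 276.59375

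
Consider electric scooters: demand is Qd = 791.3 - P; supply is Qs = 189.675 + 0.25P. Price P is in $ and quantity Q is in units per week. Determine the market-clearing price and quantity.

P* = 481.3, Q* = 310

At equilibrium Qd = Qs, so 791.3 - P = 189.675 + 0.25P; collecting terms, 601.625 = 1.25P and P* = 481.3.
From the demand curve, Q* = 791.3 - 481.3 = 310.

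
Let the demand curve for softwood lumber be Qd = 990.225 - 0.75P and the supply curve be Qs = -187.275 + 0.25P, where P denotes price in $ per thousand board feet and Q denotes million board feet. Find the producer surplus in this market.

The market clears where 990.225 - 0.75P = -187.275 + 0.25P. Rearranging, P = 1177.5, hence P* = 1177.5.
Substitute back: Q* = 990.225 - 0.75(1177.5) = 107.1.
Supply choke price (Qs = 0): P = 749.1. Producer surplus = ½ × (1177.5 - 749.1) × 107.1 = 22940.82.

Producer surplus = 22940.82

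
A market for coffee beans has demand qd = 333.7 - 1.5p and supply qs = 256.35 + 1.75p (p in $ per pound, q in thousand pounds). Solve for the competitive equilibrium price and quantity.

Equating demand and supply, 333.7 - 1.5p = 256.35 + 1.75p gives 3.25p = 77.35, so p* = 23.8.
Plugging p* into demand: q* = 333.7 - 1.5(23.8) = 298.

p* = 23.8, q* = 298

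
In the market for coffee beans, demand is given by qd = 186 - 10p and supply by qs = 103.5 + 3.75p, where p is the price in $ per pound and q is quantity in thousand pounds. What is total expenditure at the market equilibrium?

The market clears where 186 - 10p = 103.5 + 3.75p. Rearranging, 13.75p = 82.5, hence p* = 6.
Then q* = 186 - 10(6) = 126.
Total expenditure = p* × q* = 6 × 126 = 756.

Total expenditure = 756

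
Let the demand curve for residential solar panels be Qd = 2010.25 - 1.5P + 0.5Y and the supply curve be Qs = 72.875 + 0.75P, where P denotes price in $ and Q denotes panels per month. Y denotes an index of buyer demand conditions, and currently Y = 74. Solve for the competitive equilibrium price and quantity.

P* = 877.5, Q* = 731

With Y = 74, demand is Qd = 2047.25 - 1.5P.
The market clears where 2047.25 - 1.5P = 72.875 + 0.75P. Rearranging, 2.25P = 1974.375, hence P* = 877.5.
From the demand curve, Q* = 2047.25 - 1.5(877.5) = 731.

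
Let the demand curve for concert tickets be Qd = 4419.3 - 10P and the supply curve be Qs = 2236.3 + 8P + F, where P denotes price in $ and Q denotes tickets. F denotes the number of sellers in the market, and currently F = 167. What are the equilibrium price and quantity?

P* = 112, Q* = 3299.3

With F = 167, supply is Qs = 2403.3 + 8P.
At equilibrium Qd = Qs, so 4419.3 - 10P = 2403.3 + 8P; collecting terms, 2016 = 18P and P* = 112.
Then Q* = 4419.3 - 10(112) = 3299.3.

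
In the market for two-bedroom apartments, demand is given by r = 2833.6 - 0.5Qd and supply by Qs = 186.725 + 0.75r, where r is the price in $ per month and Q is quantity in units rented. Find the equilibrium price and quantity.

In direct form, Qd = 5667.2 - 2r.
Set Qd = Qs: 5667.2 - 2r = 186.725 + 0.75r, so 5480.475 = 2.75r and r* = 1992.9.
Substitute back: Q* = 5667.2 - 2(1992.9) = 1681.4.

r* = 1992.9, Q* = 1681.4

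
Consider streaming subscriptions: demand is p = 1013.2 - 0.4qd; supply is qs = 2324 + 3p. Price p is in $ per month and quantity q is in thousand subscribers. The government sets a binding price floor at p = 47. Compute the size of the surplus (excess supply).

Surplus = 49.5

Rewriting in direct form: qd = 2533 - 2.5p.
At p = 47: qd = 2415.5 and qs = 2465.
Surplus = qs - qd = 2465 - 2415.5 = 49.5.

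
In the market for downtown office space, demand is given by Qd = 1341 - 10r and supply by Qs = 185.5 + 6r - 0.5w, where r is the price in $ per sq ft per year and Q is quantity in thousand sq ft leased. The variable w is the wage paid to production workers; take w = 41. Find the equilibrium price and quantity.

With w = 41, supply is Qs = 165 + 6r.
At equilibrium Qd = Qs, so 1341 - 10r = 165 + 6r; collecting terms, 1176 = 16r and r* = 73.5.
Substitute back: Q* = 1341 - 10(73.5) = 606.

r* = 73.5, Q* = 606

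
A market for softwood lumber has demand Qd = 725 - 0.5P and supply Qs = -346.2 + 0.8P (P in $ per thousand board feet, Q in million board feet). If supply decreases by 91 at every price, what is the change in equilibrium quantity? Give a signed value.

Set Qd = Qs: 725 - 0.5P = -346.2 + 0.8P, so 1071.2 = 1.3P and P* = 824.
From the demand curve, Q* = 725 - 0.5(824) = 313.
After the shift, supply is Qs = -437.2 + 0.8P.
The new intersection has 1162.2 = 1.3P, i.e. P = 894, Q = 278.
ΔQ = 278 - 313 = -35.

ΔQ = -35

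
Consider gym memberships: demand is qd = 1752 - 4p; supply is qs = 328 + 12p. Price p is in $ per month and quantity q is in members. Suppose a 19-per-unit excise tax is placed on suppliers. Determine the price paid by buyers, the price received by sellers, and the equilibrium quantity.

The tax drives a wedge p_b - p_s = 19. Substituting p_s = p_b - 19 into supply: qs = 100 + 12p_b.
Set qd = qs: 1752 - 4p_b = 100 + 12p_b, so 1652 = 16p_b and p_b = 103.25.
So p_s = 84.25 and the quantity traded is q = 1752 - 4(103.25) = 1339.

p_b = 103.25, p_s = 84.25, q = 1339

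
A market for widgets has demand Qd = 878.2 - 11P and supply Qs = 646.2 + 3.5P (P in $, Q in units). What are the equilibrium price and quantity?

The market clears where 878.2 - 11P = 646.2 + 3.5P. Rearranging, 14.5P = 232, hence P* = 16.
Then Q* = 878.2 - 11(16) = 702.2.

P* = 16, Q* = 702.2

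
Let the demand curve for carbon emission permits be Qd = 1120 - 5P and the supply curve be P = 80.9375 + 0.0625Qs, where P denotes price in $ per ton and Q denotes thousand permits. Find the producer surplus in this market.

Solving each curve for Q: Qs = -1295 + 16P.
At equilibrium Qd = Qs, so 1120 - 5P = -1295 + 16P; collecting terms, 2415 = 21P and P* = 115.
Substitute back: Q* = 1120 - 5(115) = 545.
Supply choke price (Qs = 0): P = 80.9375. Producer surplus = ½ × (115 - 80.9375) × 545 = 9282.03125.

Producer surplus = 9282.03125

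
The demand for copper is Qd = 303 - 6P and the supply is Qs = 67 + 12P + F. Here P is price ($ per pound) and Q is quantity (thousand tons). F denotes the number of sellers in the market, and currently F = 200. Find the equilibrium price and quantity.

With F = 200, supply is Qs = 267 + 12P.
At equilibrium Qd = Qs, so 303 - 6P = 267 + 12P; collecting terms, 36 = 18P and P* = 2.
Plugging P* into demand: Q* = 303 - 6(2) = 291.

P* = 2, Q* = 291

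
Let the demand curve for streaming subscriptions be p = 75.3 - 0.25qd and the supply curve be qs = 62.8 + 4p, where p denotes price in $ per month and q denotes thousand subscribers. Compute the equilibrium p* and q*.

In direct form, qd = 301.2 - 4p.
At equilibrium qd = qs, so 301.2 - 4p = 62.8 + 4p; collecting terms, 238.4 = 8p and p* = 29.8.
Plugging p* into demand: q* = 301.2 - 4(29.8) = 182.

p* = 29.8, q* = 182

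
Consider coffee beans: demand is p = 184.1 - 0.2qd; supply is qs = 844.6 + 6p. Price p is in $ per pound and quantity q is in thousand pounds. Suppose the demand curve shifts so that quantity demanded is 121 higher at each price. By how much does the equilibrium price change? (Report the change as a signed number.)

Δp = 11

Solving each curve for q: qd = 920.5 - 5p.
The market clears where 920.5 - 5p = 844.6 + 6p. Rearranging, 11p = 75.9, hence p* = 6.9.
Then q* = 920.5 - 5(6.9) = 886.
After the shift, demand is qd = 1041.5 - 5p.
New equilibrium: 196.9 = 11p, so p = 17.9 and q = 952.
Δp = 17.9 - 6.9 = 11.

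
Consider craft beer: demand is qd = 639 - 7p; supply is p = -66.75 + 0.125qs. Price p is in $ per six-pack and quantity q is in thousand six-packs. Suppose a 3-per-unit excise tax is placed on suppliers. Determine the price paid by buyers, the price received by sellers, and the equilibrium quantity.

p_b = 8.6, p_s = 5.6, q = 578.8

Rewriting in direct form: qs = 534 + 8p.
Suppliers keep p_s = p_b - 3 per unit, so supply in terms of the buyer price is qs = 510 + 8p_b.
Equate demand and the shifted supply: 639 - 7p_b = 510 + 8p_b, giving 15p_b = 129, so p_b = 8.6.
Then p_s = 8.6 - 3 = 5.6 and q = 639 - 7(8.6) = 578.8.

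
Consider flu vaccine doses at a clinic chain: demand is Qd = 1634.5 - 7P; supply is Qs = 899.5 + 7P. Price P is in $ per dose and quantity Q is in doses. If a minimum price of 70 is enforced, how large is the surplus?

Surplus = 245

At P = 70: Qd = 1144.5 and Qs = 1389.5.
Surplus = Qs - Qd = 1389.5 - 1144.5 = 245.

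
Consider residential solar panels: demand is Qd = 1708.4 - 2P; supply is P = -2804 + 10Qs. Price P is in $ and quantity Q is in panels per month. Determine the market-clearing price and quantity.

P* = 680, Q* = 348.4

In direct form, Qs = 280.4 + 0.1P.
Equating demand and supply, 1708.4 - 2P = 280.4 + 0.1P gives 2.1P = 1428, so P* = 680.
Substitute back: Q* = 1708.4 - 2(680) = 348.4.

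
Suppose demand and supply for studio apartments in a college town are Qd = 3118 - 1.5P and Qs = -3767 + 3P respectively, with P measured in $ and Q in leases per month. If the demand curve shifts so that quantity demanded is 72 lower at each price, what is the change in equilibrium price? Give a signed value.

Set Qd = Qs: 3118 - 1.5P = -3767 + 3P, so 6885 = 4.5P and P* = 1530.
Plugging P* into demand: Q* = 3118 - 1.5(1530) = 823.
After the shift, demand is Qd = 3046 - 1.5P.
New equilibrium: 6813 = 4.5P, so P = 1514 and Q = 775.
ΔP = 1514 - 1530 = -16.

ΔP = -16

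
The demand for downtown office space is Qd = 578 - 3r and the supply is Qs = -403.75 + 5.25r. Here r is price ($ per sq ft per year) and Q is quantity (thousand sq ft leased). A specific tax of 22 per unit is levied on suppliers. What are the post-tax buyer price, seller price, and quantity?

The tax drives a wedge r_b - r_s = 22. Substituting r_s = r_b - 22 into supply: Qs = -519.25 + 5.25r_b.
Set Qd = Qs: 578 - 3r_b = -519.25 + 5.25r_b, so 1097.25 = 8.25r_b and r_b = 133.
Then r_s = 133 - 22 = 111 and Q = 578 - 3(133) = 179.

r_b = 133, r_s = 111, Q = 179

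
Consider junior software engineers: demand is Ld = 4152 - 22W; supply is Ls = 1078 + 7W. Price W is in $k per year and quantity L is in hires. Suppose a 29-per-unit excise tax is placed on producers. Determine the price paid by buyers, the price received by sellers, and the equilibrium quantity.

W_b = 113, W_s = 84, L = 1666

Producers keep W_s = W_b - 29 per unit, so supply in terms of the buyer price is Ls = 875 + 7W_b.
Equate demand and the shifted supply: 4152 - 22W_b = 875 + 7W_b, giving 29W_b = 3277, so W_b = 113.
So W_s = 84 and the quantity traded is L = 4152 - 22(113) = 1666.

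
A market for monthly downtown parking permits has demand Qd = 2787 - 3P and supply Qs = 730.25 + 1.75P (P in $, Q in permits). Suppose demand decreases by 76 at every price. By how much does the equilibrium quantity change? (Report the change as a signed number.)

At equilibrium Qd = Qs, so 2787 - 3P = 730.25 + 1.75P; collecting terms, 2056.75 = 4.75P and P* = 433.
Plugging P* into demand: Q* = 2787 - 3(433) = 1488.
After the shift, demand is Qd = 2711 - 3P.
New equilibrium: 1980.75 = 4.75P, so P = 417 and Q = 1460.
ΔQ = 1460 - 1488 = -28.

ΔQ = -28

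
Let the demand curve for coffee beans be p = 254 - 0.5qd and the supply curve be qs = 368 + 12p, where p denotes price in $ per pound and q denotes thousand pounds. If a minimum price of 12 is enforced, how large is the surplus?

Rewriting in direct form: qd = 508 - 2p.
Evaluating both curves at the floor price 12 gives qd = 484, qs = 512.
Surplus = qs - qd = 512 - 484 = 28.

Surplus = 28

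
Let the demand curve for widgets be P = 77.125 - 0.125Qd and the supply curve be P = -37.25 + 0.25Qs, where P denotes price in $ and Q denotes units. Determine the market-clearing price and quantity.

P* = 39, Q* = 305

Inverting to quantity form: Qd = 617 - 8P and Qs = 149 + 4P.
Set Qd = Qs: 617 - 8P = 149 + 4P, so 468 = 12P and P* = 39.
Plugging P* into demand: Q* = 617 - 8(39) = 305.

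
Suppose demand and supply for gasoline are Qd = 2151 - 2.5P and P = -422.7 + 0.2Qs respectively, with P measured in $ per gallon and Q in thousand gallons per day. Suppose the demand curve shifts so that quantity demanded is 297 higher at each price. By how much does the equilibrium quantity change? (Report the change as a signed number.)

ΔQ = 198

In direct form, Qs = 2113.5 + 5P.
The market clears where 2151 - 2.5P = 2113.5 + 5P. Rearranging, 7.5P = 37.5, hence P* = 5.
Then Q* = 2151 - 2.5(5) = 2138.5.
After the shift, demand is Qd = 2448 - 2.5P.
New equilibrium: 334.5 = 7.5P, so P = 44.6 and Q = 2336.5.
ΔQ = 2336.5 - 2138.5 = 198.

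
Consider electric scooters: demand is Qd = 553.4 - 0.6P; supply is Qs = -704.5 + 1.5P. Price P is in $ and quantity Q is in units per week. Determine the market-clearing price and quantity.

At equilibrium Qd = Qs, so 553.4 - 0.6P = -704.5 + 1.5P; collecting terms, 1257.9 = 2.1P and P* = 599.
From the demand curve, Q* = 553.4 - 0.6(599) = 194.

P* = 599, Q* = 194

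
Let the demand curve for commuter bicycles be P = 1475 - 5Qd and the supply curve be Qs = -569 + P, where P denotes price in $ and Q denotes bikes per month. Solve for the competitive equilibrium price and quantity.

P* = 720, Q* = 151

In direct form, Qd = 295 - 0.2P.
At equilibrium Qd = Qs, so 295 - 0.2P = -569 + P; collecting terms, 864 = 1.2P and P* = 720.
From the demand curve, Q* = 295 - 0.2(720) = 151.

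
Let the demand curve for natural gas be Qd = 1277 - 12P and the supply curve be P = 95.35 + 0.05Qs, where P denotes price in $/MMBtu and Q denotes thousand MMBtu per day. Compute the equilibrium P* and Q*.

P* = 99.5, Q* = 83

In direct form, Qs = -1907 + 20P.
Set Qd = Qs: 1277 - 12P = -1907 + 20P, so 3184 = 32P and P* = 99.5.
From the demand curve, Q* = 1277 - 12(99.5) = 83.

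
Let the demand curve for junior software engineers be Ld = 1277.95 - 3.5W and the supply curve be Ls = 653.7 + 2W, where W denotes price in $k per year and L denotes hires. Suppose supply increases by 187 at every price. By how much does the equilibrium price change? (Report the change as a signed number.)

ΔW = -34

Set Ld = Ls: 1277.95 - 3.5W = 653.7 + 2W, so 624.25 = 5.5W and W* = 113.5.
Plugging W* into demand: L* = 1277.95 - 3.5(113.5) = 880.7.
After the shift, supply is Ls = 840.7 + 2W.
The new intersection has 437.25 = 5.5W, i.e. W = 79.5, L = 999.7.
ΔW = 79.5 - 113.5 = -34.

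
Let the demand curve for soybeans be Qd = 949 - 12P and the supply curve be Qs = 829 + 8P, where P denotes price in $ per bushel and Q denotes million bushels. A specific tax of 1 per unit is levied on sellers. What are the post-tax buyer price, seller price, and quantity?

P_b = 6.4, P_s = 5.4, Q = 872.2

With a tax of 1 on sellers, they supply based on the net price P_s = P_b - 1, so Qs = 821 + 8P_b.
Equate demand and the shifted supply: 949 - 12P_b = 821 + 8P_b, giving 20P_b = 128, so P_b = 6.4.
Then P_s = 6.4 - 1 = 5.4 and Q = 949 - 12(6.4) = 872.2.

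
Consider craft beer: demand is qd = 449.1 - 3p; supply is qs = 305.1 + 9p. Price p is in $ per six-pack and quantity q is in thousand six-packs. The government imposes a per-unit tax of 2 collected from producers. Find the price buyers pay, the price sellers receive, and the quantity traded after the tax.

The tax drives a wedge p_b - p_s = 2. Substituting p_s = p_b - 2 into supply: qs = 287.1 + 9p_b.
Market clearing requires 449.1 - 3p_b = 287.1 + 9p_b; hence 162 = 12p_b and p_b = 13.5.
So p_s = 11.5 and the quantity traded is q = 449.1 - 3(13.5) = 408.6.

p_b = 13.5, p_s = 11.5, q = 408.6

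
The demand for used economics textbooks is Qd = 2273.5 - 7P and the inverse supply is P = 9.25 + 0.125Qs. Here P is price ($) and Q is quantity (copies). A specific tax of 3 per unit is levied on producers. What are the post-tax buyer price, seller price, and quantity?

Inverting to quantity form: Qs = -74 + 8P.
With a tax of 3 on producers, they supply based on the net price P_s = P_b - 3, so Qs = -98 + 8P_b.
Market clearing requires 2273.5 - 7P_b = -98 + 8P_b; hence 2371.5 = 15P_b and P_b = 158.1.
Then P_s = 158.1 - 3 = 155.1 and Q = 2273.5 - 7(158.1) = 1166.8.

P_b = 158.1, P_s = 155.1, Q = 1166.8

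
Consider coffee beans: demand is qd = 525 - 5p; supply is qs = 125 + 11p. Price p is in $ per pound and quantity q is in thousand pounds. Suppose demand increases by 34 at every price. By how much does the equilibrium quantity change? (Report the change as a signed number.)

Δq = 23.375

The market clears where 525 - 5p = 125 + 11p. Rearranging, 16p = 400, hence p* = 25.
Substitute back: q* = 525 - 5(25) = 400.
After the shift, demand is qd = 559 - 5p.
Re-solving, 16p = 434 gives p = 27.125 and q = 423.375.
Δq = 423.375 - 400 = 23.375.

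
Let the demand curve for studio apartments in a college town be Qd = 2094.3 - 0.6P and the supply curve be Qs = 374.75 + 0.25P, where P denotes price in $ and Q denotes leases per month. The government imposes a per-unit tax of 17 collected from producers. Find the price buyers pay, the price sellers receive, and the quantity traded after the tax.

P_b = 2028, P_s = 2011, Q = 877.5

The tax drives a wedge P_b - P_s = 17. Substituting P_s = P_b - 17 into supply: Qs = 370.5 + 0.25P_b.
Market clearing requires 2094.3 - 0.6P_b = 370.5 + 0.25P_b; hence 1723.8 = 0.85P_b and P_b = 2028.
Then P_s = 2028 - 17 = 2011 and Q = 2094.3 - 0.6(2028) = 877.5.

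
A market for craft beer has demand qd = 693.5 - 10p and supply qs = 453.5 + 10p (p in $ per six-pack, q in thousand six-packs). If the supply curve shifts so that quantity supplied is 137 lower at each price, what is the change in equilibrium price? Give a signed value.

Equating demand and supply, 693.5 - 10p = 453.5 + 10p gives 20p = 240, so p* = 12.
Plugging p* into demand: q* = 693.5 - 10(12) = 573.5.
After the shift, supply is qs = 316.5 + 10p.
Re-solving, 20p = 377 gives p = 18.85 and q = 505.
Δp = 18.85 - 12 = 6.85.

Δp = 6.85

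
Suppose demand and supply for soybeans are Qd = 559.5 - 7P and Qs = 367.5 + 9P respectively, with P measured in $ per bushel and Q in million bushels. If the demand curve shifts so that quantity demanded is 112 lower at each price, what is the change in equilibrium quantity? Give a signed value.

Equating demand and supply, 559.5 - 7P = 367.5 + 9P gives 16P = 192, so P* = 12.
Substitute back: Q* = 559.5 - 7(12) = 475.5.
After the shift, demand is Qd = 447.5 - 7P.
The new intersection has 80 = 16P, i.e. P = 5, Q = 412.5.
ΔQ = 412.5 - 475.5 = -63.

ΔQ = -63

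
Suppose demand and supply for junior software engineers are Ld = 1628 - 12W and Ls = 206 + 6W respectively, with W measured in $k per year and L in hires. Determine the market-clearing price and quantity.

W* = 79, L* = 680

The market clears where 1628 - 12W = 206 + 6W. Rearranging, 18W = 1422, hence W* = 79.
From the demand curve, L* = 1628 - 12(79) = 680.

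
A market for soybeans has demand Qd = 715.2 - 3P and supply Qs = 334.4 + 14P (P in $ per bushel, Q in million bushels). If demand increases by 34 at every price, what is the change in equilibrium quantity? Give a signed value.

ΔQ = 28

Set Qd = Qs: 715.2 - 3P = 334.4 + 14P, so 380.8 = 17P and P* = 22.4.
Substitute back: Q* = 715.2 - 3(22.4) = 648.
After the shift, demand is Qd = 749.2 - 3P.
New equilibrium: 414.8 = 17P, so P = 24.4 and Q = 676.
ΔQ = 676 - 648 = 28.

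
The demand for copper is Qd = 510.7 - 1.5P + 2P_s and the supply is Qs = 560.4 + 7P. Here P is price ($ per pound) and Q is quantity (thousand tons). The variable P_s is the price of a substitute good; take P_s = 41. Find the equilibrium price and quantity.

P* = 3.8, Q* = 587

With P_s = 41, demand is Qd = 592.7 - 1.5P.
The market clears where 592.7 - 1.5P = 560.4 + 7P. Rearranging, 8.5P = 32.3, hence P* = 3.8.
From the demand curve, Q* = 592.7 - 1.5(3.8) = 587.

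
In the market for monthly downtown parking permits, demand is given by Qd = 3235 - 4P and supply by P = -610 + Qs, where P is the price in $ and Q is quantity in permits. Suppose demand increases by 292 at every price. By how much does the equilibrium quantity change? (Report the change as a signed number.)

ΔQ = 58.4

Solving each curve for Q: Qs = 610 + P.
Set Qd = Qs: 3235 - 4P = 610 + P, so 2625 = 5P and P* = 525.
Plugging P* into demand: Q* = 3235 - 4(525) = 1135.
After the shift, demand is Qd = 3527 - 4P.
New equilibrium: 2917 = 5P, so P = 583.4 and Q = 1193.4.
ΔQ = 1193.4 - 1135 = 58.4.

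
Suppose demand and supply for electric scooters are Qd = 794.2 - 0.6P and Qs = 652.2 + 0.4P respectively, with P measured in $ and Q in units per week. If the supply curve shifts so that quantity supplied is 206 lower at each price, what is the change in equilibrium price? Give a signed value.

ΔP = 206

The market clears where 794.2 - 0.6P = 652.2 + 0.4P. Rearranging, P = 142, hence P* = 142.
From the demand curve, Q* = 794.2 - 0.6(142) = 709.
After the shift, supply is Qs = 446.2 + 0.4P.
Re-solving, P = 348 gives P = 348 and Q = 585.4.
ΔP = 348 - 142 = 206.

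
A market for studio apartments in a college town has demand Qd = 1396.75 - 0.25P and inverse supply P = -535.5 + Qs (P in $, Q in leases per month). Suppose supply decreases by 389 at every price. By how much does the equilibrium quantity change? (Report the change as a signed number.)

ΔQ = -77.8

Inverting to quantity form: Qs = 535.5 + P.
Equating demand and supply, 1396.75 - 0.25P = 535.5 + P gives 1.25P = 861.25, so P* = 689.
Plugging P* into demand: Q* = 1396.75 - 0.25(689) = 1224.5.
After the shift, supply is Qs = 146.5 + P.
Re-solving, 1.25P = 1250.25 gives P = 1000.2 and Q = 1146.7.
ΔQ = 1146.7 - 1224.5 = -77.8.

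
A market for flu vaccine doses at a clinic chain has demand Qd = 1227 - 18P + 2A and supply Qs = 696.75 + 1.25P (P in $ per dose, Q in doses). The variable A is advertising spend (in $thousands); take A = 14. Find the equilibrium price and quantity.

With A = 14, demand is Qd = 1255 - 18P.
The market clears where 1255 - 18P = 696.75 + 1.25P. Rearranging, 19.25P = 558.25, hence P* = 29.
Plugging P* into demand: Q* = 1255 - 18(29) = 733.

P* = 29, Q* = 733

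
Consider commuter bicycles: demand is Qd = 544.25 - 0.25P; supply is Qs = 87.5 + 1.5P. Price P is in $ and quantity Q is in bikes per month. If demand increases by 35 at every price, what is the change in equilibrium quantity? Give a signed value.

ΔQ = 30

Equating demand and supply, 544.25 - 0.25P = 87.5 + 1.5P gives 1.75P = 456.75, so P* = 261.
Substitute back: Q* = 544.25 - 0.25(261) = 479.
After the shift, demand is Qd = 579.25 - 0.25P.
New equilibrium: 491.75 = 1.75P, so P = 281 and Q = 509.
ΔQ = 509 - 479 = 30.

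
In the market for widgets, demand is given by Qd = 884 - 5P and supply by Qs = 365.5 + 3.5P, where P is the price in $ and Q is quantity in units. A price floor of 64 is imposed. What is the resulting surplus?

With P fixed at 64, quantity demanded is 564 and quantity supplied is 589.5.
Surplus = Qs - Qd = 589.5 - 564 = 25.5.

Surplus = 25.5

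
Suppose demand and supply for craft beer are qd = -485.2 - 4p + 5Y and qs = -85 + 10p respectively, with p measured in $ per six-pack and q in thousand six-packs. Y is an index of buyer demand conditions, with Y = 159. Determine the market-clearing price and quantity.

p* = 28.2, q* = 197

With Y = 159, demand is qd = 309.8 - 4p.
Equating demand and supply, 309.8 - 4p = -85 + 10p gives 14p = 394.8, so p* = 28.2.
Then q* = 309.8 - 4(28.2) = 197.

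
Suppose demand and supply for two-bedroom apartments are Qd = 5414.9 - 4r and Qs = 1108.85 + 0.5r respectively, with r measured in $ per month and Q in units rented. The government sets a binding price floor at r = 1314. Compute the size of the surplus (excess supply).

Evaluating both curves at the floor price 1314 gives Qd = 158.9, Qs = 1765.85.
Surplus = Qs - Qd = 1765.85 - 158.9 = 1606.95.

Surplus = 1606.95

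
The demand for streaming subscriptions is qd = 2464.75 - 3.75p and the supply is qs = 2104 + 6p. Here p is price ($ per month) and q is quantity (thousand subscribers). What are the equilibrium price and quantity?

Equating demand and supply, 2464.75 - 3.75p = 2104 + 6p gives 9.75p = 360.75, so p* = 37.
Substitute back: q* = 2464.75 - 3.75(37) = 2326.

p* = 37, q* = 2326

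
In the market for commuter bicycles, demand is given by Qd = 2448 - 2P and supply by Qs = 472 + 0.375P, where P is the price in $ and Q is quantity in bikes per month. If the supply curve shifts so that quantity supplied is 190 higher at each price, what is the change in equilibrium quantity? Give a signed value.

ΔQ = 160

The market clears where 2448 - 2P = 472 + 0.375P. Rearranging, 2.375P = 1976, hence P* = 832.
From the demand curve, Q* = 2448 - 2(832) = 784.
After the shift, supply is Qs = 662 + 0.375P.
The new intersection has 1786 = 2.375P, i.e. P = 752, Q = 944.
ΔQ = 944 - 784 = 160.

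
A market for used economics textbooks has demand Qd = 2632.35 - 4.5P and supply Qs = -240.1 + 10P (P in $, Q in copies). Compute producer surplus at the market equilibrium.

Producer surplus = 151536.6405

Set Qd = Qs: 2632.35 - 4.5P = -240.1 + 10P, so 2872.45 = 14.5P and P* = 198.1.
Plugging P* into demand: Q* = 2632.35 - 4.5(198.1) = 1740.9.
Supply choke price (Qs = 0): P = 24.01. Producer surplus = ½ × (198.1 - 24.01) × 1740.9 = 151536.6405.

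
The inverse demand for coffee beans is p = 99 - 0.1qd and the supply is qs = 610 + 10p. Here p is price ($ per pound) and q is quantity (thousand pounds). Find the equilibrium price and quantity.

p* = 19, q* = 800

Solving each curve for q: qd = 990 - 10p.
Equating demand and supply, 990 - 10p = 610 + 10p gives 20p = 380, so p* = 19.
Then q* = 990 - 10(19) = 800.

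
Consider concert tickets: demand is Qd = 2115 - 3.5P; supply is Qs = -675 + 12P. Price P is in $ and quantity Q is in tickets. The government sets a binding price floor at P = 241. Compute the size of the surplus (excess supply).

Surplus = 945.5

With P fixed at 241, quantity demanded is 1271.5 and quantity supplied is 2217.
Surplus = Qs - Qd = 2217 - 1271.5 = 945.5.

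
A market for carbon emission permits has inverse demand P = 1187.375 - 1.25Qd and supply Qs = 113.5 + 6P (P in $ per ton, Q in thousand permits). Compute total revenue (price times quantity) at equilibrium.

In direct form, Qd = 949.9 - 0.8P.
Set Qd = Qs: 949.9 - 0.8P = 113.5 + 6P, so 836.4 = 6.8P and P* = 123.
Then Q* = 949.9 - 0.8(123) = 851.5.
Total revenue = P* × Q* = 123 × 851.5 = 104734.5.

Total revenue = 104734.5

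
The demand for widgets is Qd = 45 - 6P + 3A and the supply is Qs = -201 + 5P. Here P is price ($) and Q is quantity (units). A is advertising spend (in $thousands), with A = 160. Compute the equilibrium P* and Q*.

P* = 66, Q* = 129

With A = 160, demand is Qd = 525 - 6P.
Equating demand and supply, 525 - 6P = -201 + 5P gives 11P = 726, so P* = 66.
Plugging P* into demand: Q* = 525 - 6(66) = 129.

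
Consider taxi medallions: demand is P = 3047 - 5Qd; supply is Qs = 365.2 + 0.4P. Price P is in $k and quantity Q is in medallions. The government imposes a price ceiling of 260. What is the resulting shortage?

Inverting to quantity form: Qd = 609.4 - 0.2P.
With P fixed at 260, quantity demanded is 557.4 and quantity supplied is 469.2.
Shortage = Qd - Qs = 557.4 - 469.2 = 88.2.

Shortage = 88.2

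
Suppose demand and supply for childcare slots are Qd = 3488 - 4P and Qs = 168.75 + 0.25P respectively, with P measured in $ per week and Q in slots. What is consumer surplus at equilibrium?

At equilibrium Qd = Qs, so 3488 - 4P = 168.75 + 0.25P; collecting terms, 3319.25 = 4.25P and P* = 781.
Then Q* = 3488 - 4(781) = 364.
Demand choke price (Qd = 0): P = 3488/4 = 872. Consumer surplus = ½ × (872 - 781) × 364 = 16562.

Consumer surplus = 16562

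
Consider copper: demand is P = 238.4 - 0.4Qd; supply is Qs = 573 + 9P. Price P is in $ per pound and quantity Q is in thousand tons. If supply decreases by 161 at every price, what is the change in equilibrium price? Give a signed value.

In direct form, Qd = 596 - 2.5P.
Set Qd = Qs: 596 - 2.5P = 573 + 9P, so 23 = 11.5P and P* = 2.
From the demand curve, Q* = 596 - 2.5(2) = 591.
After the shift, supply is Qs = 412 + 9P.
Re-solving, 11.5P = 184 gives P = 16 and Q = 556.
ΔP = 16 - 2 = 14.

ΔP = 14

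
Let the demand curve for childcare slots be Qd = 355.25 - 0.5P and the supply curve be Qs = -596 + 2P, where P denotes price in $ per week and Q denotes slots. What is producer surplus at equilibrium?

Producer surplus = 6806.25

Set Qd = Qs: 355.25 - 0.5P = -596 + 2P, so 951.25 = 2.5P and P* = 380.5.
Substitute back: Q* = 355.25 - 0.5(380.5) = 165.
Supply choke price (Qs = 0): P = 298. Producer surplus = ½ × (380.5 - 298) × 165 = 6806.25.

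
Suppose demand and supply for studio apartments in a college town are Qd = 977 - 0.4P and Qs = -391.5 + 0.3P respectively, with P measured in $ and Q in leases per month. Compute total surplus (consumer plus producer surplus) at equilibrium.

Equating demand and supply, 977 - 0.4P = -391.5 + 0.3P gives 0.7P = 1368.5, so P* = 1955.
Substitute back: Q* = 977 - 0.4(1955) = 195.
Demand choke price = 2442.5; supply choke price = 1305. CS = ½(2442.5 - 1955)(195) = 47531.25; PS = ½(1955 - 1305)(195) = 63375. Total surplus = 110906.25.

Total surplus = 110906.25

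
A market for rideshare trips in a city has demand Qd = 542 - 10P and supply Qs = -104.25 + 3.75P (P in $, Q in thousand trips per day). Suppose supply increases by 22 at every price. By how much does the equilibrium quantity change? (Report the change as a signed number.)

At equilibrium Qd = Qs, so 542 - 10P = -104.25 + 3.75P; collecting terms, 646.25 = 13.75P and P* = 47.
From the demand curve, Q* = 542 - 10(47) = 72.
After the shift, supply is Qs = -82.25 + 3.75P.
The new intersection has 624.25 = 13.75P, i.e. P = 45.4, Q = 88.
ΔQ = 88 - 72 = 16.

ΔQ = 16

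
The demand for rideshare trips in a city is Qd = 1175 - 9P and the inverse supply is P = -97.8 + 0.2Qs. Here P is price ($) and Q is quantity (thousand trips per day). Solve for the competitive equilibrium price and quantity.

In direct form, Qs = 489 + 5P.
Set Qd = Qs: 1175 - 9P = 489 + 5P, so 686 = 14P and P* = 49.
Then Q* = 1175 - 9(49) = 734.

P* = 49, Q* = 734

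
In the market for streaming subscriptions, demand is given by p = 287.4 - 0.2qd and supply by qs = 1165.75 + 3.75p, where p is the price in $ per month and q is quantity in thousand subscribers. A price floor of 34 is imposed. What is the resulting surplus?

Surplus = 26.25

In direct form, qd = 1437 - 5p.
At p = 34: qd = 1267 and qs = 1293.25.
Surplus = qs - qd = 1293.25 - 1267 = 26.25.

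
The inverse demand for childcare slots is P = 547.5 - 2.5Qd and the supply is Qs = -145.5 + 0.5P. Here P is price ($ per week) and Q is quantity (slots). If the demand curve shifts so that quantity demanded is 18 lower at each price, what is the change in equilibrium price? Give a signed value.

Solving each curve for Q: Qd = 219 - 0.4P.
At equilibrium Qd = Qs, so 219 - 0.4P = -145.5 + 0.5P; collecting terms, 364.5 = 0.9P and P* = 405.
Plugging P* into demand: Q* = 219 - 0.4(405) = 57.
After the shift, demand is Qd = 201 - 0.4P.
New equilibrium: 346.5 = 0.9P, so P = 385 and Q = 47.
ΔP = 385 - 405 = -20.

ΔP = -20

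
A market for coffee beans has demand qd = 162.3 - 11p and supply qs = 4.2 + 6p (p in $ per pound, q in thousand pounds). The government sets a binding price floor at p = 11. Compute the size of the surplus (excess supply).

With p fixed at 11, quantity demanded is 41.3 and quantity supplied is 70.2.
Surplus = qs - qd = 70.2 - 41.3 = 28.9.

Surplus = 28.9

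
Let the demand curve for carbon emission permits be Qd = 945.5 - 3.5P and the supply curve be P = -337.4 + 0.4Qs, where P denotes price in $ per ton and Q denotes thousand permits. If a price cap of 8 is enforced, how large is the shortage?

Shortage = 54

In direct form, Qs = 843.5 + 2.5P.
Evaluating both curves at the ceiling price 8 gives Qd = 917.5, Qs = 863.5.
Shortage = Qd - Qs = 917.5 - 863.5 = 54.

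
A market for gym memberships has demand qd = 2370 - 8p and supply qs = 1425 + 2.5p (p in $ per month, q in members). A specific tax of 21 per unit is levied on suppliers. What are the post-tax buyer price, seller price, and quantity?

With a tax of 21 on suppliers, they supply based on the net price p_s = p_b - 21, so qs = 1372.5 + 2.5p_b.
Equate demand and the shifted supply: 2370 - 8p_b = 1372.5 + 2.5p_b, giving 10.5p_b = 997.5, so p_b = 95.
So p_s = 74 and the quantity traded is q = 2370 - 8(95) = 1610.

p_b = 95, p_s = 74, q = 1610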